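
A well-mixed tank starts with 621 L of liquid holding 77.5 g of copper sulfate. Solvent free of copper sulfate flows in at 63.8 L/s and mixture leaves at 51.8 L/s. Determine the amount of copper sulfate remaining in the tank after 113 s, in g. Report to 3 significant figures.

0.523 g

Let m(t) be the amount of copper sulfate. Volume: V(t) = V₀ + (Q_in − Q_out) t = 621 + 12.000 t; V(113) = 1977.0 L.
Species balance (pure solvent in): dm/dt = −Q_out · m/V(t).
dm/m = −Q_out dt/(V₀ + 12.000 t); integrating gives ln(m/m₀) = −(Q_out/(Q_in−Q_out)) ln(V/V₀).
m = m₀ (V₀/V)^(Q_out/(Q_in−Q_out)) = 77.5 × (621/1977.0)^(4.3167) = 0.52286 g.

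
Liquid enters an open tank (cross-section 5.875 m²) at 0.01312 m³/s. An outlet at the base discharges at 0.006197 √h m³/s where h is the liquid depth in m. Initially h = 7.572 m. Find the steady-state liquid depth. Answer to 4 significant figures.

4.482 m

Level balance: A dh/dt = 0.01312 − 0.006197 √h. Setting dh/dt = 0:
Q_in = 0.006197 √h_ss ⇒ √h_ss = 0.01312/0.006197 = 2.11715.
h_ss = 2.11715² = 4.48234 m. (Since h₀ = 7.572 m > h_ss, the level will fall toward this value.)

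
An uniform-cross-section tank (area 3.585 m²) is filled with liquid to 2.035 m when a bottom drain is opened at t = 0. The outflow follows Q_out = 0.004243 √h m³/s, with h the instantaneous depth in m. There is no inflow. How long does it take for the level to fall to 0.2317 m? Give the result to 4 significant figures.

1597 s

Accumulation of liquid (constant cross-section A): A dh/dt = −0.004243 √h.
∫ h^(−1/2) dh = −(0.004243/A) ∫ dt, giving 2√h = 2√h₀ − (0.004243/A) t.
t = 2A(√h₀ − √h)/0.004243 = 2·3.585·(√2.035 − √0.2317)/0.004243
  = 7.17000 × (1.42653 − 0.481352) / 0.004243 = 1597.21 s.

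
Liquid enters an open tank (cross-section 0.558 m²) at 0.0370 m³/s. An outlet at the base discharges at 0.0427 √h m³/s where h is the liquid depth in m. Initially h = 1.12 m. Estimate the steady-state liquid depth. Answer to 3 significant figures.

0.751 m

Volume balance on the tank: A dh/dt = Q_in − 0.0427 √h. At steady state dh/dt = 0:
Q_in = 0.0427 √h_ss ⇒ √h_ss = 0.0370/0.0427 = 0.86651.
h_ss = 0.86651² = 0.75084 m. (Since h₀ = 1.12 m > h_ss, the level will fall toward this value.)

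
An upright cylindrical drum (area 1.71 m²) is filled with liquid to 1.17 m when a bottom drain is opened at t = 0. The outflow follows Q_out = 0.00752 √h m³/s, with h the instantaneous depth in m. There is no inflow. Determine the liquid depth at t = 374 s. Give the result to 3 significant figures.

0.0672 m

A dh/dt = −Q_out = −0.00752 √h.
Separate and integrate: 2(√h − √h₀) = −(0.00752/A) t.
√h = √1.17 − 0.00752·374/(2·1.71) = 1.0817 − 0.82236 = 0.25930.
h = 0.25930² = 0.067238 m.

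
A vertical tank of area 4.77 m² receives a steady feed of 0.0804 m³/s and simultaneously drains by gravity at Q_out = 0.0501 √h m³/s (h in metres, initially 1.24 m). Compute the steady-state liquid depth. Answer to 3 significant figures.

Level balance: A dh/dt = 0.0804 − 0.0501 √h. Setting dh/dt = 0:
Q_in = 0.0501 √h_ss ⇒ √h_ss = 0.0804/0.0501 = 1.6048.
h_ss = 1.6048² = 2.5754 m. (Since h₀ = 1.24 m < h_ss, the level will rise toward this value.)

2.58 m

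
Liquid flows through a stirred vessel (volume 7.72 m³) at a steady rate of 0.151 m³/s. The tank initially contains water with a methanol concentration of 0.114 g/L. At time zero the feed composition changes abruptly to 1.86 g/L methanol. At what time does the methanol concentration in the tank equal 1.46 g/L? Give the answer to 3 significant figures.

Species balance: V dC/dt = Q(C_in − C) ⇒ τ = V/Q = 51.126 s.
C(t) = C_in + (C₀ − C_in) e^(−t/τ). Set C = 1.46 and solve for t:
e^(−t/τ) = (C − C_in)/(C₀ − C_in) = (1.46 − 1.86)/(0.114 − 1.86) = 0.22910
t = −τ ln(…) = 51.126 × 1.4736 = 75.340 s.

75.3 s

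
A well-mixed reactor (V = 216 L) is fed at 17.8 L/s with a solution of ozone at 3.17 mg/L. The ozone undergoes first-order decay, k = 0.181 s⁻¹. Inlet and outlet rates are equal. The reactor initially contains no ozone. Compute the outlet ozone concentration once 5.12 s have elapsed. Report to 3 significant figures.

Species balance: V dC/dt = Q C_in − Q C − k V C.
dC/dt = (Q/V) C_in − (Q/V + k) C; effective rate a = Q/V + k = 0.082407 + 0.181 = 0.26341 s⁻¹.
C_ss = Q C_in/(Q + kV) = 0.99174 mg/L; C(t) = C_ss + (C₀ − C_ss) e^(−a t).
C(5.12) = 0.99174 + (-0.99174)·e^(−0.26341·5.12) = 0.99174 + (-0.99174)·0.25959 = 0.73429 mg/L.

0.734 mg/L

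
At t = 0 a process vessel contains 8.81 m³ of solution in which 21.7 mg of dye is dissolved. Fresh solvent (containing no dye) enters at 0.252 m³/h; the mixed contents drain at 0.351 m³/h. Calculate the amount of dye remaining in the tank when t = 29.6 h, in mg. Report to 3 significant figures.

5.17 mg

Let m(t) be the amount of dye. Volume: V(t) = V₀ + (Q_in − Q_out) t = 8.81 − 0.099000 t; V(29.6) = 5.8796 m³.
Species balance (pure solvent in): dm/dt = −Q_out · m/V(t).
Separate: dm/m = −Q_out dt/V(t) ⇒ ln(m/m₀) = −(Q_out/(Q_in−Q_out)) ln(V/V₀).
m = m₀ (V₀/V)^(Q_out/(Q_in−Q_out)) = 21.7 × (8.81/5.8796)^(-3.5455) = 5.1734 mg.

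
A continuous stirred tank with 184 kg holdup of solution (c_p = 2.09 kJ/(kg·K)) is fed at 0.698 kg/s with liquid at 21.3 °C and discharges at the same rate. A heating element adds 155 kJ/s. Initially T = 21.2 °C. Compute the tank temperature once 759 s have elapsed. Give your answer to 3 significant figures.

Unsteady energy balance on the tank contents: M c_p dT/dt = ṁ c_p (T_in − T) + 155.
τ = M/ṁ = 263.61 s; T_ss = T_in + Q̇/(ṁ c_p) = 21.3 + 155/(0.698·2.09) = 127.55 °C.
Integrating: T(t) = T_ss + (T₀ − T_ss) e^(−t/τ).
T(759) = 127.55 + (-106.35)·e^(−759/263.61) = 127.55 + (-106.35)·0.056177 = 121.58 °C.

122 °C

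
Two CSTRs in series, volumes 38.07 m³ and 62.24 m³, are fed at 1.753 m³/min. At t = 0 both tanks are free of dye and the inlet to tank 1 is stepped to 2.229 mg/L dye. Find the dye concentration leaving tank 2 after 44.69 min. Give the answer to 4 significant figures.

1.047 mg/L

Species balance on tank i: dCᵢ/dt = (Cᵢ₋₁ − Cᵢ)/τᵢ with τᵢ = Vᵢ/Q.
τ₁ = 38.07/1.753 = 21.7171 min; τ₂ = 62.24/1.753 = 35.5048 min.
Tank 1: C₁ = C_in(1 − e^(−t/τ₁)). Tank 2 (τ₁ ≠ τ₂): C₂ = C_in[1 − (τ₁ e^(−t/τ₁) − τ₂ e^(−t/τ₂))/(τ₁ − τ₂)].
At t = 44.69: e^(−t/τ₁) = 0.127731, e^(−t/τ₂) = 0.284023.
C₂ = 2.229·[1 − (21.7171·0.127731 − 35.5048·0.284023)/(-13.7878)] = 2.229·0.469803 = 1.04719 mg/L.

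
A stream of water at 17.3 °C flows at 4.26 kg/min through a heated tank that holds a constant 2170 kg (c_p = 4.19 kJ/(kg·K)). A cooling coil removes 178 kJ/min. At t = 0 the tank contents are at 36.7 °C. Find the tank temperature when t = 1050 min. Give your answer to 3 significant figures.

11.1 °C

Heat balance on the well-mixed liquid: M c_p dT/dt = ṁ c_p (T_in − T) − 178.
τ = M/ṁ = 509.39 min; T_ss = T_in − Q̇/(ṁ c_p) = 17.3 − 178/(4.26·4.19) = 7.3277 °C.
T approaches T_ss exponentially: T(t) = T_ss + (T₀ − T_ss) e^(−t/τ).
T(1050) = 7.3277 + (29.372)·e^(−1050/509.39) = 7.3277 + (29.372)·0.12729 = 11.066 °C.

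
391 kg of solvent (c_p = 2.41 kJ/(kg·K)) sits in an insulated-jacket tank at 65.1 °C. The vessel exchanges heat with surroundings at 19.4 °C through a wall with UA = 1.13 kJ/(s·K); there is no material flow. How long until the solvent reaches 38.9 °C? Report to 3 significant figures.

710 s

M c_p dT/dt = −UA(T − T_amb).
τ = M c_p/UA = 833.90 s; T_ss = T_amb = 19.400 °C.
T(t) = T_ss + (T₀ − T_ss)e^(−t/τ); set T = 38.9:
t = −τ ln[(T − T_ss)/(T₀ − T_ss)] = −833.90 · ln(0.42670) = 710.22 s.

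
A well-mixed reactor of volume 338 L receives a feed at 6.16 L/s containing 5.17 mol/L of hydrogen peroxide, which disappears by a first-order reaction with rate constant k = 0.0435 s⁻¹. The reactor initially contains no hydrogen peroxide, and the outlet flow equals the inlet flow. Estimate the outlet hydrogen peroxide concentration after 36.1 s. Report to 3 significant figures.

Species balance: V dC/dt = Q C_in − Q C − k V C.
This is linear with rate a = Q/V + k = 0.061725 s⁻¹.
C_ss = Q C_in/(Q + kV) = 1.5265 mol/L; C(t) = C_ss + (C₀ − C_ss) e^(−a t).
C(36.1) = 1.5265 + (-1.5265)·e^(−0.061725·36.1) = 1.5265 + (-1.5265)·0.10771 = 1.3621 mol/L.

1.36 mol/L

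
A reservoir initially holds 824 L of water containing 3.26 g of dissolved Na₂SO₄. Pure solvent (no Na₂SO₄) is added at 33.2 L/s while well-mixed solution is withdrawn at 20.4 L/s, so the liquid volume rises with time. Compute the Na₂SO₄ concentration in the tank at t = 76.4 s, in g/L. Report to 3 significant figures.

Let m(t) be the amount of Na₂SO₄. Volume: V(t) = V₀ + (Q_in − Q_out) t = 824 + 12.800 t; V(76.4) = 1801.9 L.
No Na₂SO₄ enters, so dm/dt = −Q_out · (m/V).
Separate: dm/m = −Q_out dt/V(t) ⇒ ln(m/m₀) = −(Q_out/(Q_in−Q_out)) ln(V/V₀).
m = m₀ (V₀/V)^(Q_out/(Q_in−Q_out)) = 3.26 × (824/1801.9)^(1.5937) = 0.93680 g.
C = m/V = 0.93680/1801.9 = 0.00051989 g/L.

0.000520 g/L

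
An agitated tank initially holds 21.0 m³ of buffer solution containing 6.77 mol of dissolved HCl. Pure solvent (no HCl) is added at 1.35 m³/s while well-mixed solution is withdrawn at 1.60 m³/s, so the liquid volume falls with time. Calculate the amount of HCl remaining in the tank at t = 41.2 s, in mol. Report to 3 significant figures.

Total volume: dV/dt = Q_in − Q_out = -0.25000 m³/s, so V(t) = 21.0 − 0.25000 t and V(41.2) = 10.700 m³.
No HCl enters, so dm/dt = −Q_out · (m/V).
dm/m = −Q_out dt/(V₀ − 0.25000 t); integrating gives ln(m/m₀) = −(Q_out/(Q_in−Q_out)) ln(V/V₀).
m = m₀ (V₀/V)^(Q_out/(Q_in−Q_out)) = 6.77 × (21.0/10.700)^(-6.4000) = 0.090457 mol.

0.0905 mol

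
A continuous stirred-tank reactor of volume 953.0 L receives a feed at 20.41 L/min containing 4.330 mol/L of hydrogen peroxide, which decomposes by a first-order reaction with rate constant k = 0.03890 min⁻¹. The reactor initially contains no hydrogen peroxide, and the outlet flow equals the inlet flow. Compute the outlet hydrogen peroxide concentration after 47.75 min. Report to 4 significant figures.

V dC/dt = Q(C_in − C) − k V C.
dC/dt = (Q/V) C_in − (Q/V + k) C; effective rate a = Q/V + k = 0.0214166 + 0.03890 = 0.0603166 min⁻¹.
C_ss = Q C_in/(Q + kV) = 1.53745 mol/L; C(t) = C_ss + (C₀ − C_ss) e^(−a t).
C(47.75) = 1.53745 + (-1.53745)·e^(−0.0603166·47.75) = 1.53745 + (-1.53745)·0.0561282 = 1.45116 mol/L.

1.451 mol/L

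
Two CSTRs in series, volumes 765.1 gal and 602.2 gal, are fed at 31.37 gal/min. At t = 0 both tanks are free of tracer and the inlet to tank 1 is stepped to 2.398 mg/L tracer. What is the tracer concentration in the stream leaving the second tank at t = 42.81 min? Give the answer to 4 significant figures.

1.404 mg/L

Time constants: τᵢ = Vᵢ/Q for each well-mixed tank.
τ₁ = 765.1/31.37 = 24.3895 min; τ₂ = 602.2/31.37 = 19.1967 min.
Tank 1: C₁ = C_in(1 − e^(−t/τ₁)). Tank 2 (τ₁ ≠ τ₂): C₂ = C_in[1 − (τ₁ e^(−t/τ₁) − τ₂ e^(−t/τ₂))/(τ₁ − τ₂)].
At t = 42.81: e^(−t/τ₁) = 0.172862, e^(−t/τ₂) = 0.107521.
C₂ = 2.398·[1 − (24.3895·0.172862 − 19.1967·0.107521)/(5.19286)] = 2.398·0.585586 = 1.40424 mg/L.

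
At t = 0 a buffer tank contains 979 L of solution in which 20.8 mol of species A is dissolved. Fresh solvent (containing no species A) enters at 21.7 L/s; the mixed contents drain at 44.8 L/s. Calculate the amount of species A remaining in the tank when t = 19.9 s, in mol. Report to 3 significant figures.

6.08 mol

Let m(t) be the amount of species A. Volume: V(t) = V₀ + (Q_in − Q_out) t = 979 − 23.100 t; V(19.9) = 519.31 L.
Solute balance: dm/dt = 0 − Q_out C = −Q_out m/V(t).
Separate: dm/m = −Q_out dt/V(t) ⇒ ln(m/m₀) = −(Q_out/(Q_in−Q_out)) ln(V/V₀).
m = m₀ (V₀/V)^(Q_out/(Q_in−Q_out)) = 20.8 × (979/519.31)^(-1.9394) = 6.0819 mol.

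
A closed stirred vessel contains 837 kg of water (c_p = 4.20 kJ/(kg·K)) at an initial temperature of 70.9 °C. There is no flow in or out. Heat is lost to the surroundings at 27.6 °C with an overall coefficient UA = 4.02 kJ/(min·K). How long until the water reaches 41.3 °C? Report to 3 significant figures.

1010 min

Lumped-capacitance energy balance: M c_p dT/dt = UA(T_amb − T).
τ = M c_p/UA = 874.48 min; T_ss = T_amb = 27.600 °C.
T(t) = T_ss + (T₀ − T_ss)e^(−t/τ); set T = 41.3:
t = −τ ln[(T − T_ss)/(T₀ − T_ss)] = −874.48 · ln(0.31640) = 1006.3 min.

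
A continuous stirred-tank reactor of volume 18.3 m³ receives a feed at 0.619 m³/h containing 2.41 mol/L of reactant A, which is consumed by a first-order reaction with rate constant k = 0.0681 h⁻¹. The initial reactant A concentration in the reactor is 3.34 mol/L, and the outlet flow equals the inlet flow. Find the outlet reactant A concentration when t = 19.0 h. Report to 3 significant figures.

Species balance: V dC/dt = Q C_in − Q C − k V C.
This is linear with rate a = Q/V + k = 0.10193 h⁻¹.
C_ss = Q C_in/(Q + kV) = 0.79979 mol/L; C(t) = C_ss + (C₀ − C_ss) e^(−a t).
C(19.0) = 0.79979 + (2.5402)·e^(−0.10193·19.0) = 0.79979 + (2.5402)·0.14420 = 1.1661 mol/L.

1.17 mol/L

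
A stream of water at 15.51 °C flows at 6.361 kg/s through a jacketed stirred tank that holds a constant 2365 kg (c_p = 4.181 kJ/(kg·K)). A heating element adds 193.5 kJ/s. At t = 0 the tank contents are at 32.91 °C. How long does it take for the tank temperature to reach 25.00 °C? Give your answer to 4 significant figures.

M c_p dT/dt = ṁ c_p (T_in − T) + Q̇.
τ = M/ṁ = 371.797 s; T_ss = T_in + Q̇/(ṁ c_p) = 22.7857 °C.
T(t) = T_ss + (T₀ − T_ss) e^(−t/τ). Set T = 25.00:
e^(−t/τ) = (25.00 − 22.7857)/(32.91 − 22.7857) = 0.218711
t = −371.797 · ln(0.218711) = 565.133 s.

565.1 s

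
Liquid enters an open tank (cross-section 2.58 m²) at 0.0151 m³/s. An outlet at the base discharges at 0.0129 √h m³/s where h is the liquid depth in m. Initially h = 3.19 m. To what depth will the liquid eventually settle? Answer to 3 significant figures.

1.37 m

A dh/dt = Q_in − 0.0129 √h. Steady state requires inflow = outflow:
Q_in = 0.0129 √h_ss ⇒ √h_ss = 0.0151/0.0129 = 1.1705.
h_ss = 1.1705² = 1.3702 m. (Since h₀ = 3.19 m > h_ss, the level will fall toward this value.)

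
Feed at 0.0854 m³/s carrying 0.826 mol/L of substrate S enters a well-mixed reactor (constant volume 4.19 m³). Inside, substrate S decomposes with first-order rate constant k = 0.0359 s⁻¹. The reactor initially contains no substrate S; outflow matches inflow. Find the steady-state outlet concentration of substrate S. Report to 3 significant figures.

0.299 mol/L

V dC/dt = Q(C_in − C) − k V C.
Steady state (dC/dt = 0): C_ss = Q C_in/(Q + kV) = C_in/(1 + kV/Q).
C_ss = 0.0854·0.826/(0.0854 + 0.0359·4.19) = 0.070540/0.23582 = 0.29913 mol/L.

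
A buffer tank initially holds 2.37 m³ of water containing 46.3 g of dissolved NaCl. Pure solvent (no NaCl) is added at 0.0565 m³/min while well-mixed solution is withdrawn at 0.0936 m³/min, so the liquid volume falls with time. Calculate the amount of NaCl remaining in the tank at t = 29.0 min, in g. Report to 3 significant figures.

Total volume: dV/dt = Q_in − Q_out = -0.037100 m³/min, so V(t) = 2.37 − 0.037100 t and V(29.0) = 1.2941 m³.
No NaCl enters, so dm/dt = −Q_out · (m/V).
dm/m = −Q_out dt/(V₀ − 0.037100 t); integrating gives ln(m/m₀) = −(Q_out/(Q_in−Q_out)) ln(V/V₀).
m = m₀ (V₀/V)^(Q_out/(Q_in−Q_out)) = 46.3 × (2.37/1.2941)^(-2.5229) = 10.060 g.

10.1 g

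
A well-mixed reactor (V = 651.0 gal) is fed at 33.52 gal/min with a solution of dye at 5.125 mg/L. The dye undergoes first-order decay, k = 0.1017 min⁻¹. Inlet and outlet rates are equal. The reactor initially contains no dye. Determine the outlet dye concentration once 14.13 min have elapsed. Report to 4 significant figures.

1.525 mg/L

Accumulation = in − out − consumed: V dC/dt = Q C_in − Q C − k V C.
This is linear with rate a = Q/V + k = 0.153190 min⁻¹.
C_ss = Q C_in/(Q + kV) = 1.72261 mg/L; C(t) = C_ss + (C₀ − C_ss) e^(−a t).
C(14.13) = 1.72261 + (-1.72261)·e^(−0.153190·14.13) = 1.72261 + (-1.72261)·0.114799 = 1.52485 mg/L.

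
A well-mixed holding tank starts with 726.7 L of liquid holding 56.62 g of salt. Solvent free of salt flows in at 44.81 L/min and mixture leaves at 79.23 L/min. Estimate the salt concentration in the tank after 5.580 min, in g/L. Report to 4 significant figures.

Total volume: dV/dt = Q_in − Q_out = -34.4200 L/min, so V(t) = 726.7 − 34.4200 t and V(5.580) = 534.636 L.
Species balance (pure solvent in): dm/dt = −Q_out · m/V(t).
Separate: dm/m = −Q_out dt/V(t) ⇒ ln(m/m₀) = −(Q_out/(Q_in−Q_out)) ln(V/V₀).
m = m₀ (V₀/V)^(Q_out/(Q_in−Q_out)) = 56.62 × (726.7/534.636)^(-2.30186) = 27.9344 g.
C = m/V = 27.9344/534.636 = 0.0522494 g/L.

0.05225 g/L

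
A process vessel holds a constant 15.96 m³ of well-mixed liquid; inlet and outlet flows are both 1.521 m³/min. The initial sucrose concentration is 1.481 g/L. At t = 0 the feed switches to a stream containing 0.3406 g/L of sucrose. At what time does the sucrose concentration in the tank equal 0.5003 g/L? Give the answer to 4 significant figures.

Accumulation = in − out for the solute gives V dC/dt = Q(C_in − C), so τ = V/Q = 10.4931 min.
C(t) = C_in + (C₀ − C_in) e^(−t/τ). Set C = 0.5003 and solve for t:
e^(−t/τ) = (C − C_in)/(C₀ − C_in) = (0.5003 − 0.3406)/(1.481 − 0.3406) = 0.140039
t = −τ ln(…) = 10.4931 × 1.96584 = 20.6277 min.

20.63 min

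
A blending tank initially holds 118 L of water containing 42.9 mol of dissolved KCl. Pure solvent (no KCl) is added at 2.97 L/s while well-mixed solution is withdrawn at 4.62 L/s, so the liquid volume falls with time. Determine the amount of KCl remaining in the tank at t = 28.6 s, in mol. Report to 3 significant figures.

10.3 mol

Let m(t) be the amount of KCl. Volume: V(t) = V₀ + (Q_in − Q_out) t = 118 − 1.6500 t; V(28.6) = 70.810 L.
Solute balance: dm/dt = 0 − Q_out C = −Q_out m/V(t).
Separate: dm/m = −Q_out dt/V(t) ⇒ ln(m/m₀) = −(Q_out/(Q_in−Q_out)) ln(V/V₀).
m = m₀ (V₀/V)^(Q_out/(Q_in−Q_out)) = 42.9 × (118/70.810)^(-2.8000) = 10.267 mol.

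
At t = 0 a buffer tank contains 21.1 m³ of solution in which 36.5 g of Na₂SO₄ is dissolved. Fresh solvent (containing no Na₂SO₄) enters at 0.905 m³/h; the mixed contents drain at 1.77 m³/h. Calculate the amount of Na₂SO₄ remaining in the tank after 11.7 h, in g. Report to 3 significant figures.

9.59 g

Let m(t) be the amount of Na₂SO₄. Volume: V(t) = V₀ + (Q_in − Q_out) t = 21.1 − 0.86500 t; V(11.7) = 10.980 m³.
Solute balance: dm/dt = 0 − Q_out C = −Q_out m/V(t).
Separate: dm/m = −Q_out dt/V(t) ⇒ ln(m/m₀) = −(Q_out/(Q_in−Q_out)) ln(V/V₀).
m = m₀ (V₀/V)^(Q_out/(Q_in−Q_out)) = 36.5 × (21.1/10.980)^(-2.0462) = 9.5890 g.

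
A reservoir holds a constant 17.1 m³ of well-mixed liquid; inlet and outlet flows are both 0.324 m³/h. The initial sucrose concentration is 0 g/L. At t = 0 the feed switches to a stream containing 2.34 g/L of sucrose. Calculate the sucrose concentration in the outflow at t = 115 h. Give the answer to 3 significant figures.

2.08 g/L

Mass balance on the solute (V constant): V dC/dt = Q(C_in − C).
So dC/dt = (C_in − C)/τ with τ = V/Q = 17.1/0.324 = 52.778 h.
Integrating: C(t) = C_in + (C₀ − C_in) e^(−t/τ).
C(115) = 2.34 + (0 − 2.34)·e^(−115/52.778) = 2.34 + (-2.3400)·0.11316 = 2.0752 g/L.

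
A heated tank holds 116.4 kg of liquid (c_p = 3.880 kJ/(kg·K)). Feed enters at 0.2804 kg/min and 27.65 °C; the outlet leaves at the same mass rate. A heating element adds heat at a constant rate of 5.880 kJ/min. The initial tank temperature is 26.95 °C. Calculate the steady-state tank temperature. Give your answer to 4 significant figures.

M c_p dT/dt = ṁ c_p (T_in − T) + Q̇.
At steady state dT/dt = 0 ⇒ T_ss = T_in + Q̇/(ṁ c_p) = 27.65 + 5.880/(0.2804·3.880) = 33.0547 °C.

33.05 °C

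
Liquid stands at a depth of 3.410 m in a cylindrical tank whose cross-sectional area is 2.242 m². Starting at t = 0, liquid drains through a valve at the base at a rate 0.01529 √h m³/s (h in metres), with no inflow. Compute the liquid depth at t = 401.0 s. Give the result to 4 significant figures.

A dh/dt = −Q_out = −0.01529 √h.
Separate and integrate: 2(√h − √h₀) = −(0.01529/A) t.
√h = √3.410 − 0.01529·401.0/(2·2.242) = 1.84662 − 1.36737 = 0.479248.
h = 0.479248² = 0.229679 m.

0.2297 m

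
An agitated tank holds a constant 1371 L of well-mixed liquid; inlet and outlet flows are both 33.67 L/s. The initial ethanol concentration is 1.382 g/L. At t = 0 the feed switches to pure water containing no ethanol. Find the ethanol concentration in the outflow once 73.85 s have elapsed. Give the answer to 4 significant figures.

0.2253 g/L

Mass balance on the solute (V constant): V dC/dt = Q(C_in − C).
Time constant τ = V/Q = 1371/33.67 = 40.7187 s.
C approaches C_in exponentially: C(t) = C_in + (C₀ − C_in) e^(−t/τ).
C(73.85) = 0 + (1.382 − 0)·e^(−73.85/40.7187) = 0 + (1.38200)·0.163056 = 0.225343 g/L.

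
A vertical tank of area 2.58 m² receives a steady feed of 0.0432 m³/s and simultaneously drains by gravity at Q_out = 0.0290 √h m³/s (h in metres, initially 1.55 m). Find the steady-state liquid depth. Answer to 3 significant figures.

A dh/dt = Q_in − 0.0290 √h. Steady state requires inflow = outflow:
Q_in = 0.0290 √h_ss ⇒ √h_ss = 0.0432/0.0290 = 1.4897.
h_ss = 1.4897² = 2.2191 m. (Since h₀ = 1.55 m < h_ss, the level will rise toward this value.)

2.22 m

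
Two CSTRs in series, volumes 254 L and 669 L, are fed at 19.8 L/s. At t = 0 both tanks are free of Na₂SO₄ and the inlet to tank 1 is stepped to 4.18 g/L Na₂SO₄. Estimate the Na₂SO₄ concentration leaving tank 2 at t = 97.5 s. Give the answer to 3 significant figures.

3.81 g/L

Time constants: τᵢ = Vᵢ/Q for each well-mixed tank.
τ₁ = 254/19.8 = 12.828 s; τ₂ = 669/19.8 = 33.788 s.
Tank 1: C₁ = C_in(1 − e^(−t/τ₁)). Tank 2 (τ₁ ≠ τ₂): C₂ = C_in[1 − (τ₁ e^(−t/τ₁) − τ₂ e^(−t/τ₂))/(τ₁ − τ₂)].
At t = 97.5: e^(−t/τ₁) = 0.00050025, e^(−t/τ₂) = 0.055818.
C₂ = 4.18·[1 − (12.828·0.00050025 − 33.788·0.055818)/(-20.960)] = 4.18·0.91032 = 3.8052 g/L.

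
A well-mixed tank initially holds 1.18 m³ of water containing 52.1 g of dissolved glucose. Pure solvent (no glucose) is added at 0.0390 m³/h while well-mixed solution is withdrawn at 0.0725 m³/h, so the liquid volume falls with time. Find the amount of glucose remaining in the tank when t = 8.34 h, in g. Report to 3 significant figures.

29.0 g

Total volume: dV/dt = Q_in − Q_out = -0.033500 m³/h, so V(t) = 1.18 − 0.033500 t and V(8.34) = 0.90061 m³.
No glucose enters, so dm/dt = −Q_out · (m/V).
dm/m = −Q_out dt/(V₀ − 0.033500 t); integrating gives ln(m/m₀) = −(Q_out/(Q_in−Q_out)) ln(V/V₀).
m = m₀ (V₀/V)^(Q_out/(Q_in−Q_out)) = 52.1 × (1.18/0.90061)^(-2.1642) = 29.032 g.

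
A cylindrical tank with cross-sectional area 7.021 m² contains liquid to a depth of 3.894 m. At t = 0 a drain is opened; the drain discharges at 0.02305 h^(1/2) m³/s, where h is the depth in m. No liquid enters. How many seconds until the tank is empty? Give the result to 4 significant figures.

1202 s

Volume balance on the tank: A dh/dt = −0.02305 √h.
Separate and integrate: 2(√h − √h₀) = −(0.02305/A) t.
Tank is empty when √h = 0: t_empty = 2A√h₀/0.02305.
t_empty = 2·7.021·√3.894/0.02305 = 14.0420·1.97332/0.02305 = 1202.14 s.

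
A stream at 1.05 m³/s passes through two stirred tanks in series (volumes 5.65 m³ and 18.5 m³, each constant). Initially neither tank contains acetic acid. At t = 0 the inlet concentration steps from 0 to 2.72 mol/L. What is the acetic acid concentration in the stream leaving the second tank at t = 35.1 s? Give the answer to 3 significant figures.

Each tank obeys Vᵢ dCᵢ/dt = Q(Cᵢ₋₁ − Cᵢ), so τᵢ = Vᵢ/Q.
τ₁ = 5.65/1.05 = 5.3810 s; τ₂ = 18.5/1.05 = 17.619 s.
Solving the cascade with C₁(0)=C₂(0)=0 gives C₂(t) = C_in[1 − (τ₁ e^(−t/τ₁) − τ₂ e^(−t/τ₂))/(τ₁ − τ₂)].
At t = 35.1: e^(−t/τ₁) = 0.0014692, e^(−t/τ₂) = 0.13640.
C₂ = 2.72·[1 − (5.3810·0.0014692 − 17.619·0.13640)/(-12.238)] = 2.72·0.80427 = 2.1876 mol/L.

2.19 mol/L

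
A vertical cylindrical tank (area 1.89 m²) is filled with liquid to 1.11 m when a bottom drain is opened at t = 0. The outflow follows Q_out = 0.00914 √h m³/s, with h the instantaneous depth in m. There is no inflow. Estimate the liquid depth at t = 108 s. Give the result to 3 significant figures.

With no inflow, A dh/dt = −0.00914 √h.
This is separable: 2 d(√h)/dt = −0.00914/A, so √h = √h₀ − (0.00914/(2A)) t.
√h = √1.11 − 0.00914·108/(2·1.89) = 1.0536 − 0.26114 = 0.79242.
h = 0.79242² = 0.62793 m.

0.628 m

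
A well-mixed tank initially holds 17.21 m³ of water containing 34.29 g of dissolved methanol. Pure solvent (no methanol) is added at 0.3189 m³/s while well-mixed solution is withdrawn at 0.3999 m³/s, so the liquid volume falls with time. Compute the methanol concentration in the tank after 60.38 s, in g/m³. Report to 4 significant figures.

0.5342 g/m³

Total volume: dV/dt = Q_in − Q_out = -0.0810000 m³/s, so V(t) = 17.21 − 0.0810000 t and V(60.38) = 12.3192 m³.
No methanol enters, so dm/dt = −Q_out · (m/V).
dm/m = −Q_out dt/(V₀ − 0.0810000 t); integrating gives ln(m/m₀) = −(Q_out/(Q_in−Q_out)) ln(V/V₀).
m = m₀ (V₀/V)^(Q_out/(Q_in−Q_out)) = 34.29 × (17.21/12.3192)^(-4.93704) = 6.58145 g.
C = m/V = 6.58145/12.3192 = 0.534242 g/m³.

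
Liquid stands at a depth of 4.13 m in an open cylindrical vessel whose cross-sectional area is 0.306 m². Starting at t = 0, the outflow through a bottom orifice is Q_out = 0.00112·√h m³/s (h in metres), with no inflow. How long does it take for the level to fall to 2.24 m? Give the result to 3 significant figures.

A dh/dt = −Q_out = −0.00112 √h.
∫ h^(−1/2) dh = −(0.00112/A) ∫ dt, giving 2√h = 2√h₀ − (0.00112/A) t.
t = 2A(√h₀ − √h)/0.00112 = 2·0.306·(√4.13 − √2.24)/0.00112
  = 0.61200 × (2.0322 − 1.4967) / 0.00112 = 292.65 s.

293 s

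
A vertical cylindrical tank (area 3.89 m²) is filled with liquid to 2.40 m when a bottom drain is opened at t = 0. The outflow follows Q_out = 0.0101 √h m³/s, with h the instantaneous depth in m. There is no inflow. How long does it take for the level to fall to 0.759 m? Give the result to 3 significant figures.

522 s

A dh/dt = −Q_out = −0.0101 √h.
∫ h^(−1/2) dh = −(0.0101/A) ∫ dt, giving 2√h = 2√h₀ − (0.0101/A) t.
t = 2A(√h₀ − √h)/0.0101 = 2·3.89·(√2.40 − √0.759)/0.0101
  = 7.7800 × (1.5492 − 0.87121) / 0.0101 = 522.25 s.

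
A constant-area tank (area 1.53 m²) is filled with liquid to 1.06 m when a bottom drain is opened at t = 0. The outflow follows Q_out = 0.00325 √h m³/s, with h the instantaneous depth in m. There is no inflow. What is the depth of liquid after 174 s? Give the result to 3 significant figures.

With no inflow, A dh/dt = −0.00325 √h.
This is separable: 2 d(√h)/dt = −0.00325/A, so √h = √h₀ − (0.00325/(2A)) t.
√h = √1.06 − 0.00325·174/(2·1.53) = 1.0296 − 0.18480 = 0.84476.
h = 0.84476² = 0.71362 m.

0.714 m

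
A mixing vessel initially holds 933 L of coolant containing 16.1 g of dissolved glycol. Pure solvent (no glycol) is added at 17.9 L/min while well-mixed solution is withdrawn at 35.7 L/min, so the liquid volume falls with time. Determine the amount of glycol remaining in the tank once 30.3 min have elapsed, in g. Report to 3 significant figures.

Total volume: dV/dt = Q_in − Q_out = -17.800 L/min, so V(t) = 933 − 17.800 t and V(30.3) = 393.66 L.
No glycol enters, so dm/dt = −Q_out · (m/V).
Separate: dm/m = −Q_out dt/V(t) ⇒ ln(m/m₀) = −(Q_out/(Q_in−Q_out)) ln(V/V₀).
m = m₀ (V₀/V)^(Q_out/(Q_in−Q_out)) = 16.1 × (933/393.66)^(-2.0056) = 2.8523 g.

2.85 g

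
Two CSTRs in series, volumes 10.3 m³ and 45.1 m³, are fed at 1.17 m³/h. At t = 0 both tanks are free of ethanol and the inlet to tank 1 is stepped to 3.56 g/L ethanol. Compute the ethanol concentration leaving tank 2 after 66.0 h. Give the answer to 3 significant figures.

2.73 g/L

Species balance on tank i: dCᵢ/dt = (Cᵢ₋₁ − Cᵢ)/τᵢ with τᵢ = Vᵢ/Q.
τ₁ = 10.3/1.17 = 8.8034 h; τ₂ = 45.1/1.17 = 38.547 h.
Solving the cascade with C₁(0)=C₂(0)=0 gives C₂(t) = C_in[1 − (τ₁ e^(−t/τ₁) − τ₂ e^(−t/τ₂))/(τ₁ − τ₂)].
At t = 66.0: e^(−t/τ₁) = 0.00055470, e^(−t/τ₂) = 0.18047.
C₂ = 3.56·[1 − (8.8034·0.00055470 − 38.547·0.18047)/(-29.744)] = 3.56·0.76628 = 2.7280 g/L.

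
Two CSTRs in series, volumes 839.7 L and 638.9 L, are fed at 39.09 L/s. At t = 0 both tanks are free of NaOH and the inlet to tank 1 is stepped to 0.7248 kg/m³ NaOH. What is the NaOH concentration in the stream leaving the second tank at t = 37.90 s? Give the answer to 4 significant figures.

0.4325 kg/m³

Time constants: τᵢ = Vᵢ/Q for each well-mixed tank.
τ₁ = 839.7/39.09 = 21.4812 s; τ₂ = 638.9/39.09 = 16.3443 s.
Solving the cascade with C₁(0)=C₂(0)=0 gives C₂(t) = C_in[1 − (τ₁ e^(−t/τ₁) − τ₂ e^(−t/τ₂))/(τ₁ − τ₂)].
At t = 37.90: e^(−t/τ₁) = 0.171301, e^(−t/τ₂) = 0.0983870.
C₂ = 0.7248·[1 − (21.4812·0.171301 − 16.3443·0.0983870)/(5.13686)] = 0.7248·0.596704 = 0.432491 kg/m³.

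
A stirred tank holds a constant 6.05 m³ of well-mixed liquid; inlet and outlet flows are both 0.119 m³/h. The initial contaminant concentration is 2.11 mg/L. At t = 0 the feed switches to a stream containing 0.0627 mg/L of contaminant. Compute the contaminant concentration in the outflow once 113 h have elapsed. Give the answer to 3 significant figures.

0.284 mg/L

Unsteady species balance (constant V, well mixed): V dC/dt = Q(C_in − C).
So dC/dt = (C_in − C)/τ with τ = V/Q = 6.05/0.119 = 50.840 h.
This is linear first-order; C(t) = C_in + (C₀ − C_in) e^(−t/τ).
C(113) = 0.0627 + (2.11 − 0.0627)·e^(−113/50.840) = 0.0627 + (2.0473)·0.10832 = 0.28447 mg/L.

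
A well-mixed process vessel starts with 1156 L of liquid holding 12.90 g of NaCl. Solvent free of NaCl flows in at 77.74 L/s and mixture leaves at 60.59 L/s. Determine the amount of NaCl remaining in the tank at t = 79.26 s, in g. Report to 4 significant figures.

0.8275 g

Let m(t) be the amount of NaCl. Volume: V(t) = V₀ + (Q_in − Q_out) t = 1156 + 17.1500 t; V(79.26) = 2515.31 L.
Species balance (pure solvent in): dm/dt = −Q_out · m/V(t).
Separate: dm/m = −Q_out dt/V(t) ⇒ ln(m/m₀) = −(Q_out/(Q_in−Q_out)) ln(V/V₀).
m = m₀ (V₀/V)^(Q_out/(Q_in−Q_out)) = 12.90 × (1156/2515.31)^(3.53294) = 0.827464 g.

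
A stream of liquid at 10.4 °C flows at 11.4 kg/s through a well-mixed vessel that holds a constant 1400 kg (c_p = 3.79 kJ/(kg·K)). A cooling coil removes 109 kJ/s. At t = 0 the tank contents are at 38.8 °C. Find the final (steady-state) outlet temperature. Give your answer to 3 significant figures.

M c_p dT/dt = ṁ c_p (T_in − T) − Q̇.
At steady state dT/dt = 0 ⇒ T_ss = T_in − Q̇/(ṁ c_p) = 10.4 − 109/(11.4·3.79) = 7.8772 °C.

7.88 °C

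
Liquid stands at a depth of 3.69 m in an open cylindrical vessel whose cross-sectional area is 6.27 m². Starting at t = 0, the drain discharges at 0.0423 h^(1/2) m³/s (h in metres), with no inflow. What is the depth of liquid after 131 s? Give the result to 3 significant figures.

2.19 m

Accumulation of liquid (constant cross-section A): A dh/dt = −0.0423 √h.
∫ h^(−1/2) dh = −(0.0423/A) ∫ dt, giving 2√h = 2√h₀ − (0.0423/A) t.
√h = √3.69 − 0.0423·131/(2·6.27) = 1.9209 − 0.44189 = 1.4790.
h = 1.4790² = 2.1876 m.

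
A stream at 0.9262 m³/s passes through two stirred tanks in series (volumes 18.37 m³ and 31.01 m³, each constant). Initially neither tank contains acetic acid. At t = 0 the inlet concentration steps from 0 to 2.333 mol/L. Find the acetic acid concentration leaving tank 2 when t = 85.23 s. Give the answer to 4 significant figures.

Species balance on tank i: dCᵢ/dt = (Cᵢ₋₁ − Cᵢ)/τᵢ with τᵢ = Vᵢ/Q.
τ₁ = 18.37/0.9262 = 19.8337 s; τ₂ = 31.01/0.9262 = 33.4809 s.
Tank 1: C₁ = C_in(1 − e^(−t/τ₁)). Tank 2 (τ₁ ≠ τ₂): C₂ = C_in[1 − (τ₁ e^(−t/τ₁) − τ₂ e^(−t/τ₂))/(τ₁ − τ₂)].
At t = 85.23: e^(−t/τ₁) = 0.0136063, e^(−t/τ₂) = 0.0784235.
C₂ = 2.333·[1 − (19.8337·0.0136063 − 33.4809·0.0784235)/(-13.6472)] = 2.333·0.827376 = 1.93027 mol/L.

1.930 mol/L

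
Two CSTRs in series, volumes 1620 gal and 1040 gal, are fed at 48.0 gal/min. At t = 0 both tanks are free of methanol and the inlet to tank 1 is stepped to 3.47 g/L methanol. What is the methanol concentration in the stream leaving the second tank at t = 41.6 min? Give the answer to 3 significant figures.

1.56 g/L

Species balance on tank i: dCᵢ/dt = (Cᵢ₋₁ − Cᵢ)/τᵢ with τᵢ = Vᵢ/Q.
τ₁ = 1620/48.0 = 33.750 min; τ₂ = 1040/48.0 = 21.667 min.
Solving the cascade with C₁(0)=C₂(0)=0 gives C₂(t) = C_in[1 − (τ₁ e^(−t/τ₁) − τ₂ e^(−t/τ₂))/(τ₁ − τ₂)].
At t = 41.6: e^(−t/τ₁) = 0.29154, e^(−t/τ₂) = 0.14661.
C₂ = 3.47·[1 − (33.750·0.29154 − 21.667·0.14661)/(12.083)] = 3.47·0.44859 = 1.5566 g/L.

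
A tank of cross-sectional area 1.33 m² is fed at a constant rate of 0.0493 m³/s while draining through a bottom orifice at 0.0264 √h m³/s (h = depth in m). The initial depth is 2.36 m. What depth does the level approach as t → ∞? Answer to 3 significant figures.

Volume balance on the tank: A dh/dt = Q_in − 0.0264 √h. At steady state dh/dt = 0:
Q_in = 0.0264 √h_ss ⇒ √h_ss = 0.0493/0.0264 = 1.8674.
h_ss = 1.8674² = 3.4873 m. (Since h₀ = 2.36 m < h_ss, the level will rise toward this value.)

3.49 m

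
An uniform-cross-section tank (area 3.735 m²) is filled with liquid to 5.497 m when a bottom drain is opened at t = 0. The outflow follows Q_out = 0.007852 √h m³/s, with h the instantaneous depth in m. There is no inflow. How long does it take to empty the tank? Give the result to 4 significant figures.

A dh/dt = −Q_out = −0.007852 √h.
Separate and integrate: 2(√h − √h₀) = −(0.007852/A) t.
Tank is empty when √h = 0: t_empty = 2A√h₀/0.007852.
t_empty = 2·3.735·√5.497/0.007852 = 7.47000·2.34457/0.007852 = 2230.50 s.

2231 s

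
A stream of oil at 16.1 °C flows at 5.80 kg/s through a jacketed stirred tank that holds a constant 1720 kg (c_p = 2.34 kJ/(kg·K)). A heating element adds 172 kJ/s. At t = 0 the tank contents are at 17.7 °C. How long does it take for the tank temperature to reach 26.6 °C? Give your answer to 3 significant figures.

Heat balance on the well-mixed liquid: M c_p dT/dt = ṁ c_p (T_in − T) + 172.
τ = M/ṁ = 296.55 s; T_ss = T_in + Q̇/(ṁ c_p) = 28.773 °C.
T(t) = T_ss + (T₀ − T_ss) e^(−t/τ). Set T = 26.6:
e^(−t/τ) = (26.6 − 28.773)/(17.7 − 28.773) = 0.19625
t = −296.55 · ln(0.19625) = 482.89 s.

483 s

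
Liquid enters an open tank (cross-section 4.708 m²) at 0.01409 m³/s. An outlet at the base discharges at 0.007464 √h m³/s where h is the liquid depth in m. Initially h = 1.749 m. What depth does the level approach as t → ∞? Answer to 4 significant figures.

3.564 m

Level balance: A dh/dt = 0.01409 − 0.007464 √h. Setting dh/dt = 0:
Q_in = 0.007464 √h_ss ⇒ √h_ss = 0.01409/0.007464 = 1.88773.
h_ss = 1.88773² = 3.56352 m. (Since h₀ = 1.749 m < h_ss, the level will rise toward this value.)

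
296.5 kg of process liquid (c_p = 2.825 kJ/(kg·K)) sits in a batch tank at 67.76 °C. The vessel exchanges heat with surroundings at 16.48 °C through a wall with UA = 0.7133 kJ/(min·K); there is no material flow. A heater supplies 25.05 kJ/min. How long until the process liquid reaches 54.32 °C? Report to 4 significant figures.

2092 min

Unsteady energy balance on the tank contents: M c_p dT/dt = −UA(T − T_amb) + Q̇.
τ = M c_p/UA = 1174.28 min; T_ss = T_amb + Q̇/UA = 16.48 + 25.05/0.7133 = 51.5985 °C.
T(t) = T_ss + (T₀ − T_ss)e^(−t/τ); set T = 54.32:
t = −τ ln[(T − T_ss)/(T₀ − T_ss)] = −1174.28 · ln(0.168396) = 2091.90 min.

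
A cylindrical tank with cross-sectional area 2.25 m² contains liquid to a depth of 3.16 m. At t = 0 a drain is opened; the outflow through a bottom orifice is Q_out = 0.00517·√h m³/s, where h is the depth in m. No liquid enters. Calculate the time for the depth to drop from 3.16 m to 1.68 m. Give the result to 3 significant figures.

419 s

A dh/dt = −Q_out = −0.00517 √h.
Separate and integrate: 2(√h − √h₀) = −(0.00517/A) t.
t = 2A(√h₀ − √h)/0.00517 = 2·2.25·(√3.16 − √1.68)/0.00517
  = 4.5000 × (1.7776 − 1.2961) / 0.00517 = 419.09 s.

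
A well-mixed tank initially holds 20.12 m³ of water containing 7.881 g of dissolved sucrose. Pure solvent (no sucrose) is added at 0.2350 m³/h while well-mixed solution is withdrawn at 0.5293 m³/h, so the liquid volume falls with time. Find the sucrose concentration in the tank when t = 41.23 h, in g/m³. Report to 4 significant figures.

0.1873 g/m³

Let m(t) be the amount of sucrose. Volume: V(t) = V₀ + (Q_in − Q_out) t = 20.12 − 0.294300 t; V(41.23) = 7.98601 m³.
No sucrose enters, so dm/dt = −Q_out · (m/V).
dm/m = −Q_out dt/(V₀ − 0.294300 t); integrating gives ln(m/m₀) = −(Q_out/(Q_in−Q_out)) ln(V/V₀).
m = m₀ (V₀/V)^(Q_out/(Q_in−Q_out)) = 7.881 × (20.12/7.98601)^(-1.79850) = 1.49570 g.
C = m/V = 1.49570/7.98601 = 0.187290 g/m³.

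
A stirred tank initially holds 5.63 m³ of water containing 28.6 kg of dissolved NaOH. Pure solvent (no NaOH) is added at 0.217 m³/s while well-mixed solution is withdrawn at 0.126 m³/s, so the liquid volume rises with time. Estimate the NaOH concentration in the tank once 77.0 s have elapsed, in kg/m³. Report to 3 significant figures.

0.739 kg/m³

Let m(t) be the amount of NaOH. Volume: V(t) = V₀ + (Q_in − Q_out) t = 5.63 + 0.091000 t; V(77.0) = 12.637 m³.
Species balance (pure solvent in): dm/dt = −Q_out · m/V(t).
Separate: dm/m = −Q_out dt/V(t) ⇒ ln(m/m₀) = −(Q_out/(Q_in−Q_out)) ln(V/V₀).
m = m₀ (V₀/V)^(Q_out/(Q_in−Q_out)) = 28.6 × (5.63/12.637)^(1.3846) = 9.3364 kg.
C = m/V = 9.3364/12.637 = 0.73881 kg/m³.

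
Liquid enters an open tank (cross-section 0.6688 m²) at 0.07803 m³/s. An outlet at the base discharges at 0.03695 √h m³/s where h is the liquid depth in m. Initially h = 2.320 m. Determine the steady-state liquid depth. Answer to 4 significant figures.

4.460 m

A dh/dt = Q_in − 0.03695 √h. Steady state requires inflow = outflow:
Q_in = 0.03695 √h_ss ⇒ √h_ss = 0.07803/0.03695 = 2.11177.
h_ss = 2.11177² = 4.45958 m. (Since h₀ = 2.320 m < h_ss, the level will rise toward this value.)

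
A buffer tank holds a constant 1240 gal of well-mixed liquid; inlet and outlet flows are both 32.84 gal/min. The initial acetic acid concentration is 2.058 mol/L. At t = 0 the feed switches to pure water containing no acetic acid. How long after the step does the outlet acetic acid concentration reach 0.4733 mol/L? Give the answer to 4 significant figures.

Species balance: V dC/dt = Q(C_in − C) ⇒ τ = V/Q = 37.7588 min.
C(t) = C_in + (C₀ − C_in) e^(−t/τ). Set C = 0.4733 and solve for t:
e^(−t/τ) = (C − C_in)/(C₀ − C_in) = (0.4733 − 0)/(2.058 − 0) = 0.229981
t = −τ ln(…) = 37.7588 × 1.46976 = 55.4964 min.

55.50 min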